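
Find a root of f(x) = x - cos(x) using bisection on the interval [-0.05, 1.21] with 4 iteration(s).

f(x) = x - cos(x)
Initial interval: [-0.05, 1.21]

Iteration 1:
  c_1 = (-0.050000 + 1.210000)/2 = 0.580000
  f(c_1) = f(0.580000) = -0.256463
  f(a) × f(c) ≥ 0, new interval: [0.580000, 1.210000]
Iteration 2:
  c_2 = (0.580000 + 1.210000)/2 = 0.895000
  f(c_2) = f(0.895000) = 0.269481
  f(a) × f(c) < 0, new interval: [0.580000, 0.895000]
Iteration 3:
  c_3 = (0.580000 + 0.895000)/2 = 0.737500
  f(c_3) = f(0.737500) = -0.002652
  f(a) × f(c) ≥ 0, new interval: [0.737500, 0.895000]
Iteration 4:
  c_4 = (0.737500 + 0.895000)/2 = 0.816250
  f(c_4) = f(0.816250) = 0.131292
  f(a) × f(c) < 0, new interval: [0.737500, 0.816250]

After 4 iteration(s), the approximation is c_4 = 0.816250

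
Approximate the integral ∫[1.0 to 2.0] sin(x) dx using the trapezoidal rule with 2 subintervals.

f(x) = sin(x)
a = 1.0, b = 2.0, n = 2
h = (b - a)/n = 0.500000

Trapezoidal rule: (h/2)[f(x₀) + 2f(x₁) + 2f(x₂) + ... + f(xₙ)]

x_0 = 1.0000, f(x_0) = 0.841471, coefficient = 1
x_1 = 1.5000, f(x_1) = 0.997495, coefficient = 2
x_2 = 2.0000, f(x_2) = 0.909297, coefficient = 1

I ≈ (0.500000/2) × 3.745758 = 0.936440
Exact value: 0.956449
Error: 0.020010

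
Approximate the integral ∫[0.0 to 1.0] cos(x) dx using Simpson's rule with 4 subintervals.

f(x) = cos(x)
a = 0.0, b = 1.0, n = 4
h = (b - a)/n = 0.250000

Simpson's rule: (h/3)[f(x₀) + 4f(x₁) + 2f(x₂) + ... + f(xₙ)]

x_0 = 0.0000, f(x_0) = 1.000000, coefficient = 1
x_1 = 0.2500, f(x_1) = 0.968912, coefficient = 4
x_2 = 0.5000, f(x_2) = 0.877583, coefficient = 2
x_3 = 0.7500, f(x_3) = 0.731689, coefficient = 4
x_4 = 1.0000, f(x_4) = 0.540302, coefficient = 1

I ≈ (0.250000/3) × 10.097873 = 0.841489
Exact value: 0.841471
Error: 0.000018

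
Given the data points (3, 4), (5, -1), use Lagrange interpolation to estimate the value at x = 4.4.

Lagrange interpolation formula:
P(x) = Σ yᵢ × Lᵢ(x)
where Lᵢ(x) = Π_{j≠i} (x - xⱼ)/(xᵢ - xⱼ)

L_0(4.4) = (4.4 - 5)/(3 - 5) = 0.300000
L_1(4.4) = (4.4 - 3)/(5 - 3) = 0.700000

P(4.4) = 4×L_0(4.4) + (-1)×L_1(4.4)
P(4.4) = 0.500000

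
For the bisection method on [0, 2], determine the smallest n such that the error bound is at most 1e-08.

We need (b-a)/2^n ≤ 1e-08
(2 - 0)/2^n ≤ 1e-08
2/2^n ≤ 1e-08
2^n ≥ 200000000
n ≥ log₂(200000000) = 27.58
n ≥ 28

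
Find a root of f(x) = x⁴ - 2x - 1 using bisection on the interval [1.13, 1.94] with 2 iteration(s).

f(x) = x⁴ - 2x - 1
Initial interval: [1.13, 1.94]

Iteration 1:
  c_1 = (1.130000 + 1.940000)/2 = 1.535000
  f(c_1) = f(1.535000) = 1.481796
  f(a) × f(c) < 0, new interval: [1.130000, 1.535000]
Iteration 2:
  c_2 = (1.130000 + 1.535000)/2 = 1.332500
  f(c_2) = f(1.332500) = -0.512400
  f(a) × f(c) ≥ 0, new interval: [1.332500, 1.535000]

After 2 iteration(s), the approximation is c_2 = 1.332500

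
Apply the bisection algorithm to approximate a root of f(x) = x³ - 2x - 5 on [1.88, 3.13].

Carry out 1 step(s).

f(x) = x³ - 2x - 5
Initial interval: [1.88, 3.13]

Iteration 1:
  c_1 = (1.880000 + 3.130000)/2 = 2.505000
  f(c_1) = f(2.505000) = 5.708938
  f(a) × f(c) < 0, new interval: [1.880000, 2.505000]

After 1 iteration(s), the approximation is c_1 = 2.505000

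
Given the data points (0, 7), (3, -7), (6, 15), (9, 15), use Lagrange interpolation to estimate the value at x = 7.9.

Lagrange interpolation formula:
P(x) = Σ yᵢ × Lᵢ(x)
where Lᵢ(x) = Π_{j≠i} (x - xⱼ)/(xᵢ - xⱼ)

L_0(7.9) = (7.9 - 3)/(0 - 3) × (7.9 - 6)/(0 - 6) × (7.9 - 9)/(0 - 9) = 0.063216
L_1(7.9) = (7.9 - 0)/(3 - 0) × (7.9 - 6)/(3 - 6) × (7.9 - 9)/(3 - 9) = -0.305759
L_2(7.9) = (7.9 - 0)/(6 - 0) × (7.9 - 3)/(6 - 3) × (7.9 - 9)/(6 - 9) = 0.788537
L_3(7.9) = (7.9 - 0)/(9 - 0) × (7.9 - 3)/(9 - 3) × (7.9 - 6)/(9 - 6) = 0.454006

P(7.9) = 7×L_0(7.9) + (-7)×L_1(7.9) + 15×L_2(7.9) + 15×L_3(7.9)
P(7.9) = 21.220975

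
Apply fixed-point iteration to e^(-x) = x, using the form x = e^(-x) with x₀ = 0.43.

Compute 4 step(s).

Equation: e^(-x) = x
Fixed-point form: x = e^(-x)
x₀ = 0.43

x_1 = g(0.430000) = 0.650509
x_2 = g(0.650509) = 0.521780
x_3 = g(0.521780) = 0.593463
x_4 = g(0.593463) = 0.552411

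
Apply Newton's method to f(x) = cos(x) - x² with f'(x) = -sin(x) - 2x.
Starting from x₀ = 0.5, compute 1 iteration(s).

f(x) = cos(x) - x²
f'(x) = -sin(x) - 2x
x₀ = 0.5

Newton-Raphson formula: x_{n+1} = x_n - f(x_n)/f'(x_n)

Iteration 1:
  f(0.500000) = 0.627583
  f'(0.500000) = -1.479426
  x_1 = 0.500000 - 0.627583/(-1.479426) = 0.924207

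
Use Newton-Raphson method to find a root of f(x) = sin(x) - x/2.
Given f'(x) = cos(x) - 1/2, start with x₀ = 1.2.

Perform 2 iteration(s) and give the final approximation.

f(x) = sin(x) - x/2
f'(x) = cos(x) - 1/2
x₀ = 1.2

Newton-Raphson formula: x_{n+1} = x_n - f(x_n)/f'(x_n)

Iteration 1:
  f(1.200000) = 0.332039
  f'(1.200000) = -0.137642
  x_1 = 1.200000 - 0.332039/(-0.137642) = 3.612334
Iteration 2:
  f(3.612334) = -2.259714
  f'(3.612334) = -1.391232
  x_2 = 3.612334 - (-2.259714)/(-1.391232) = 1.988080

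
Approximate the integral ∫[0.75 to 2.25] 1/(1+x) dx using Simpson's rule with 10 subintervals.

f(x) = 1/(1+x)
a = 0.75, b = 2.25, n = 10
h = (b - a)/n = 0.150000

Simpson's rule: (h/3)[f(x₀) + 4f(x₁) + 2f(x₂) + ... + f(xₙ)]

x_0 = 0.7500, f(x_0) = 0.571429, coefficient = 1
x_1 = 0.9000, f(x_1) = 0.526316, coefficient = 4
x_2 = 1.0500, f(x_2) = 0.487805, coefficient = 2
x_3 = 1.2000, f(x_3) = 0.454545, coefficient = 4
x_4 = 1.3500, f(x_4) = 0.425532, coefficient = 2
x_5 = 1.5000, f(x_5) = 0.400000, coefficient = 4
x_6 = 1.6500, f(x_6) = 0.377358, coefficient = 2
x_7 = 1.8000, f(x_7) = 0.357143, coefficient = 4
x_8 = 1.9500, f(x_8) = 0.338983, coefficient = 2
x_9 = 2.1000, f(x_9) = 0.322581, coefficient = 4
x_10 = 2.2500, f(x_10) = 0.307692, coefficient = 1

I ≈ (0.150000/3) × 12.380817 = 0.619041
Exact value: 0.619039
Error: 0.000002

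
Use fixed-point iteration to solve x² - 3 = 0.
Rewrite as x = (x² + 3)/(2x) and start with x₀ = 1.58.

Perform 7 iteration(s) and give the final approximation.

Equation: x² - 3 = 0
Fixed-point form: x = (x² + 3)/(2x)
x₀ = 1.58

x_1 = g(1.580000) = 1.739367
x_2 = g(1.739367) = 1.732066
x_3 = g(1.732066) = 1.732051
x_4 = g(1.732051) = 1.732051
x_5 = g(1.732051) = 1.732051
x_6 = g(1.732051) = 1.732051
x_7 = g(1.732051) = 1.732051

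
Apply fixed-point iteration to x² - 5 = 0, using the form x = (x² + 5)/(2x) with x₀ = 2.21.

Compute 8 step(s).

Equation: x² - 5 = 0
Fixed-point form: x = (x² + 5)/(2x)
x₀ = 2.21

x_1 = g(2.210000) = 2.236222
x_2 = g(2.236222) = 2.236068
x_3 = g(2.236068) = 2.236068
x_4 = g(2.236068) = 2.236068
x_5 = g(2.236068) = 2.236068
x_6 = g(2.236068) = 2.236068
x_7 = g(2.236068) = 2.236068
x_8 = g(2.236068) = 2.236068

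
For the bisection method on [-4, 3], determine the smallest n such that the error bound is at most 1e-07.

We need (b-a)/2^n ≤ 1e-07
(3 - (-4))/2^n ≤ 1e-07
7/2^n ≤ 1e-07
2^n ≥ 70000000
n ≥ log₂(70000000) = 26.06
n ≥ 27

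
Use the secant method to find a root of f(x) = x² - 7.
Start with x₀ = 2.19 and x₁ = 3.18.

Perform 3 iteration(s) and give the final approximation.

f(x) = x² - 7
x₀ = 2.19, x₁ = 3.18

Secant formula: x_{n+1} = x_n - f(x_n)(x_n - x_{n-1})/(f(x_n) - f(x_{n-1}))

Iteration 1:
  f(2.190000) = -2.203900
  f(3.180000) = 3.112400
  x_2 = 3.180000 - 3.112400×(3.180000 - 2.190000)/(3.112400 - (-2.203900))
       = 2.600410
Iteration 2:
  f(3.180000) = 3.112400
  f(2.600410) = -0.237869
  x_3 = 2.600410 - (-0.237869)×(2.600410 - 3.180000)/(-0.237869 - 3.112400)
       = 2.641561
Iteration 3:
  f(2.600410) = -0.237869
  f(2.641561) = -0.022157
  x_4 = 2.641561 - (-0.022157)×(2.641561 - 2.600410)/(-0.022157 - (-0.237869))
       = 2.645788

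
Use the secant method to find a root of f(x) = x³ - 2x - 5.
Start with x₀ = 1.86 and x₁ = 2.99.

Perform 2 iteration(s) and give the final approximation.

f(x) = x³ - 2x - 5
x₀ = 1.86, x₁ = 2.99

Secant formula: x_{n+1} = x_n - f(x_n)(x_n - x_{n-1})/(f(x_n) - f(x_{n-1}))

Iteration 1:
  f(1.860000) = -2.285144
  f(2.990000) = 15.750899
  x_2 = 2.990000 - 15.750899×(2.990000 - 1.860000)/(15.750899 - (-2.285144))
       = 2.003170
Iteration 2:
  f(2.990000) = 15.750899
  f(2.003170) = -0.968244
  x_3 = 2.003170 - (-0.968244)×(2.003170 - 2.990000)/(-0.968244 - 15.750899)
       = 2.060319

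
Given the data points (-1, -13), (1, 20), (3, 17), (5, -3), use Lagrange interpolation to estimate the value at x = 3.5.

Lagrange interpolation formula:
P(x) = Σ yᵢ × Lᵢ(x)
where Lᵢ(x) = Π_{j≠i} (x - xⱼ)/(xᵢ - xⱼ)

L_0(3.5) = (3.5 - 1)/(-1 - 1) × (3.5 - 3)/(-1 - 3) × (3.5 - 5)/(-1 - 5) = 0.039062
L_1(3.5) = (3.5 - (-1))/(1 - (-1)) × (3.5 - 3)/(1 - 3) × (3.5 - 5)/(1 - 5) = -0.210938
L_2(3.5) = (3.5 - (-1))/(3 - (-1)) × (3.5 - 1)/(3 - 1) × (3.5 - 5)/(3 - 5) = 1.054688
L_3(3.5) = (3.5 - (-1))/(5 - (-1)) × (3.5 - 1)/(5 - 1) × (3.5 - 3)/(5 - 3) = 0.117188

P(3.5) = (-13)×L_0(3.5) + 20×L_1(3.5) + 17×L_2(3.5) + (-3)×L_3(3.5)
P(3.5) = 12.851562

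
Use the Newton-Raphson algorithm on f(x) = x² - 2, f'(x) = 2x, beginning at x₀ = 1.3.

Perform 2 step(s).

f(x) = x² - 2
f'(x) = 2x
x₀ = 1.3

Newton-Raphson formula: x_{n+1} = x_n - f(x_n)/f'(x_n)

Iteration 1:
  f(1.300000) = -0.310000
  f'(1.300000) = 2.600000
  x_1 = 1.300000 - (-0.310000)/2.600000 = 1.419231
Iteration 2:
  f(1.419231) = 0.014216
  f'(1.419231) = 2.838462
  x_2 = 1.419231 - 0.014216/2.838462 = 1.414222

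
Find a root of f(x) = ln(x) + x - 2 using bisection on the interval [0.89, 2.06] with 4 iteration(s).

f(x) = ln(x) + x - 2
Initial interval: [0.89, 2.06]

Iteration 1:
  c_1 = (0.890000 + 2.060000)/2 = 1.475000
  f(c_1) = f(1.475000) = -0.136342
  f(a) × f(c) ≥ 0, new interval: [1.475000, 2.060000]
Iteration 2:
  c_2 = (1.475000 + 2.060000)/2 = 1.767500
  f(c_2) = f(1.767500) = 0.337066
  f(a) × f(c) < 0, new interval: [1.475000, 1.767500]
Iteration 3:
  c_3 = (1.475000 + 1.767500)/2 = 1.621250
  f(c_3) = f(1.621250) = 0.104447
  f(a) × f(c) < 0, new interval: [1.475000, 1.621250]
Iteration 4:
  c_4 = (1.475000 + 1.621250)/2 = 1.548125
  f(c_4) = f(1.548125) = -0.014830
  f(a) × f(c) ≥ 0, new interval: [1.548125, 1.621250]

After 4 iteration(s), the approximation is c_4 = 1.548125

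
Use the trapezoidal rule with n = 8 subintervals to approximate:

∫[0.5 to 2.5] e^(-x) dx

f(x) = e^(-x)
a = 0.5, b = 2.5, n = 8
h = (b - a)/n = 0.250000

Trapezoidal rule: (h/2)[f(x₀) + 2f(x₁) + 2f(x₂) + ... + f(xₙ)]

x_0 = 0.5000, f(x_0) = 0.606531, coefficient = 1
x_1 = 0.7500, f(x_1) = 0.472367, coefficient = 2
x_2 = 1.0000, f(x_2) = 0.367879, coefficient = 2
x_3 = 1.2500, f(x_3) = 0.286505, coefficient = 2
x_4 = 1.5000, f(x_4) = 0.223130, coefficient = 2
x_5 = 1.7500, f(x_5) = 0.173774, coefficient = 2
x_6 = 2.0000, f(x_6) = 0.135335, coefficient = 2
x_7 = 2.2500, f(x_7) = 0.105399, coefficient = 2
x_8 = 2.5000, f(x_8) = 0.082085, coefficient = 1

I ≈ (0.250000/2) × 4.217394 = 0.527174
Exact value: 0.524446
Error: 0.002729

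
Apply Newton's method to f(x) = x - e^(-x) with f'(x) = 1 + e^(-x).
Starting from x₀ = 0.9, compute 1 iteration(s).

f(x) = x - e^(-x)
f'(x) = 1 + e^(-x)
x₀ = 0.9

Newton-Raphson formula: x_{n+1} = x_n - f(x_n)/f'(x_n)

Iteration 1:
  f(0.900000) = 0.493430
  f'(0.900000) = 1.406570
  x_1 = 0.900000 - 0.493430/1.406570 = 0.549196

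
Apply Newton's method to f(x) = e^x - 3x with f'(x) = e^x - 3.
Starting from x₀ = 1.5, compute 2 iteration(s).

f(x) = e^x - 3x
f'(x) = e^x - 3
x₀ = 1.5

Newton-Raphson formula: x_{n+1} = x_n - f(x_n)/f'(x_n)

Iteration 1:
  f(1.500000) = -0.018311
  f'(1.500000) = 1.481689
  x_1 = 1.500000 - (-0.018311)/1.481689 = 1.512358
Iteration 2:
  f(1.512358) = 0.000344
  f'(1.512358) = 1.537418
  x_2 = 1.512358 - 0.000344/1.537418 = 1.512135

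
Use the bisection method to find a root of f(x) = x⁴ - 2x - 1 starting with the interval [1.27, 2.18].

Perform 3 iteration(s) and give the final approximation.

f(x) = x⁴ - 2x - 1
Initial interval: [1.27, 2.18]

Iteration 1:
  c_1 = (1.270000 + 2.180000)/2 = 1.725000
  f(c_1) = f(1.725000) = 4.404344
  f(a) × f(c) < 0, new interval: [1.270000, 1.725000]
Iteration 2:
  c_2 = (1.270000 + 1.725000)/2 = 1.497500
  f(c_2) = f(1.497500) = 1.033834
  f(a) × f(c) < 0, new interval: [1.270000, 1.497500]
Iteration 3:
  c_3 = (1.270000 + 1.497500)/2 = 1.383750
  f(c_3) = f(1.383750) = -0.101179
  f(a) × f(c) ≥ 0, new interval: [1.383750, 1.497500]

After 3 iteration(s), the approximation is c_3 = 1.383750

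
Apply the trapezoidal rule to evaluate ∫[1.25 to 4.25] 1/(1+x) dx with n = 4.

f(x) = 1/(1+x)
a = 1.25, b = 4.25, n = 4
h = (b - a)/n = 0.750000

Trapezoidal rule: (h/2)[f(x₀) + 2f(x₁) + 2f(x₂) + ... + f(xₙ)]

x_0 = 1.2500, f(x_0) = 0.444444, coefficient = 1
x_1 = 2.0000, f(x_1) = 0.333333, coefficient = 2
x_2 = 2.7500, f(x_2) = 0.266667, coefficient = 2
x_3 = 3.5000, f(x_3) = 0.222222, coefficient = 2
x_4 = 4.2500, f(x_4) = 0.190476, coefficient = 1

I ≈ (0.750000/2) × 2.279365 = 0.854762
Exact value: 0.847298
Error: 0.007464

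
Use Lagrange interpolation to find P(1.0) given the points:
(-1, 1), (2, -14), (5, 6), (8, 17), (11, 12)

Lagrange interpolation formula:
P(x) = Σ yᵢ × Lᵢ(x)
where Lᵢ(x) = Π_{j≠i} (x - xⱼ)/(xᵢ - xⱼ)

L_0(1.0) = (1.0 - 2)/(-1 - 2) × (1.0 - 5)/(-1 - 5) × (1.0 - 8)/(-1 - 8) × (1.0 - 11)/(-1 - 11) = 0.144033
L_1(1.0) = (1.0 - (-1))/(2 - (-1)) × (1.0 - 5)/(2 - 5) × (1.0 - 8)/(2 - 8) × (1.0 - 11)/(2 - 11) = 1.152263
L_2(1.0) = (1.0 - (-1))/(5 - (-1)) × (1.0 - 2)/(5 - 2) × (1.0 - 8)/(5 - 8) × (1.0 - 11)/(5 - 11) = -0.432099
L_3(1.0) = (1.0 - (-1))/(8 - (-1)) × (1.0 - 2)/(8 - 2) × (1.0 - 5)/(8 - 5) × (1.0 - 11)/(8 - 11) = 0.164609
L_4(1.0) = (1.0 - (-1))/(11 - (-1)) × (1.0 - 2)/(11 - 2) × (1.0 - 5)/(11 - 5) × (1.0 - 8)/(11 - 8) = -0.028807

P(1.0) = 1×L_0(1.0) + (-14)×L_1(1.0) + 6×L_2(1.0) + 17×L_3(1.0) + 12×L_4(1.0)
P(1.0) = -16.127572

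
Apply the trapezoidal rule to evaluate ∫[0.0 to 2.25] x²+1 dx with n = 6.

f(x) = x²+1
a = 0.0, b = 2.25, n = 6
h = (b - a)/n = 0.375000

Trapezoidal rule: (h/2)[f(x₀) + 2f(x₁) + 2f(x₂) + ... + f(xₙ)]

x_0 = 0.0000, f(x_0) = 1.000000, coefficient = 1
x_1 = 0.3750, f(x_1) = 1.140625, coefficient = 2
x_2 = 0.7500, f(x_2) = 1.562500, coefficient = 2
x_3 = 1.1250, f(x_3) = 2.265625, coefficient = 2
x_4 = 1.5000, f(x_4) = 3.250000, coefficient = 2
x_5 = 1.8750, f(x_5) = 4.515625, coefficient = 2
x_6 = 2.2500, f(x_6) = 6.062500, coefficient = 1

I ≈ (0.375000/2) × 32.531250 = 6.099609
Exact value: 6.046875
Error: 0.052734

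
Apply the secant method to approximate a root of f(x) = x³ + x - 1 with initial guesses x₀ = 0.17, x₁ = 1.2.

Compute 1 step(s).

f(x) = x³ + x - 1
x₀ = 0.17, x₁ = 1.2

Secant formula: x_{n+1} = x_n - f(x_n)(x_n - x_{n-1})/(f(x_n) - f(x_{n-1}))

Iteration 1:
  f(0.170000) = -0.825087
  f(1.200000) = 1.928000
  x_2 = 1.200000 - 1.928000×(1.200000 - 0.170000)/(1.928000 - (-0.825087))
       = 0.478686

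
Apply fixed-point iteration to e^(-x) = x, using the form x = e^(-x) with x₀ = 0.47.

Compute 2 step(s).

Equation: e^(-x) = x
Fixed-point form: x = e^(-x)
x₀ = 0.47

x_1 = g(0.470000) = 0.625002
x_2 = g(0.625002) = 0.535260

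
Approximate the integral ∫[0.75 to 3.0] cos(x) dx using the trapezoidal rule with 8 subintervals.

f(x) = cos(x)
a = 0.75, b = 3.0, n = 8
h = (b - a)/n = 0.281250

Trapezoidal rule: (h/2)[f(x₀) + 2f(x₁) + 2f(x₂) + ... + f(xₙ)]

x_0 = 0.7500, f(x_0) = 0.731689, coefficient = 1
x_1 = 1.0312, f(x_1) = 0.513747, coefficient = 2
x_2 = 1.3125, f(x_2) = 0.255434, coefficient = 2
x_3 = 1.5938, f(x_3) = -0.022952, coefficient = 2
x_4 = 1.8750, f(x_4) = -0.299534, coefficient = 2
x_5 = 2.1562, f(x_5) = -0.552578, coefficient = 2
x_6 = 2.4375, f(x_6) = -0.762199, coefficient = 2
x_7 = 2.7188, f(x_7) = -0.911926, coefficient = 2
x_8 = 3.0000, f(x_8) = -0.989992, coefficient = 1

I ≈ (0.281250/2) × -3.818319 = -0.536951
Exact value: -0.540519
Error: 0.003568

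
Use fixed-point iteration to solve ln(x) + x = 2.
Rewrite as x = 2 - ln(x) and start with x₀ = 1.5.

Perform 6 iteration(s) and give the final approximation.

Equation: ln(x) + x = 2
Fixed-point form: x = 2 - ln(x)
x₀ = 1.5

x_1 = g(1.500000) = 1.594535
x_2 = g(1.594535) = 1.533418
x_3 = g(1.533418) = 1.572501
x_4 = g(1.572501) = 1.547333
x_5 = g(1.547333) = 1.563467
x_6 = g(1.563467) = 1.553094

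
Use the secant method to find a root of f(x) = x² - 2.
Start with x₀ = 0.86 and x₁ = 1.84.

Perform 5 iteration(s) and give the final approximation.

f(x) = x² - 2
x₀ = 0.86, x₁ = 1.84

Secant formula: x_{n+1} = x_n - f(x_n)(x_n - x_{n-1})/(f(x_n) - f(x_{n-1}))

Iteration 1:
  f(0.860000) = -1.260400
  f(1.840000) = 1.385600
  x_2 = 1.840000 - 1.385600×(1.840000 - 0.860000)/(1.385600 - (-1.260400))
       = 1.326815
Iteration 2:
  f(1.840000) = 1.385600
  f(1.326815) = -0.239562
  x_3 = 1.326815 - (-0.239562)×(1.326815 - 1.840000)/(-0.239562 - 1.385600)
       = 1.402463
Iteration 3:
  f(1.326815) = -0.239562
  f(1.402463) = -0.033099
  x_4 = 1.402463 - (-0.033099)×(1.402463 - 1.326815)/(-0.033099 - (-0.239562))
       = 1.414590
Iteration 4:
  f(1.402463) = -0.033099
  f(1.414590) = 0.001064
  x_5 = 1.414590 - 0.001064×(1.414590 - 1.402463)/(0.001064 - (-0.033099))
       = 1.414212
Iteration 5:
  f(1.414590) = 0.001064
  f(1.414212) = -0.000004
  x_6 = 1.414212 - (-0.000004)×(1.414212 - 1.414590)/(-0.000004 - 0.001064)
       = 1.414214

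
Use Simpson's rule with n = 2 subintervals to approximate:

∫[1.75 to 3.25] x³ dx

f(x) = x³
a = 1.75, b = 3.25, n = 2
h = (b - a)/n = 0.750000

Simpson's rule: (h/3)[f(x₀) + 4f(x₁) + 2f(x₂) + ... + f(xₙ)]

x_0 = 1.7500, f(x_0) = 5.359375, coefficient = 1
x_1 = 2.5000, f(x_1) = 15.625000, coefficient = 4
x_2 = 3.2500, f(x_2) = 34.328125, coefficient = 1

I ≈ (0.750000/3) × 102.187500 = 25.546875
Exact value: 25.546875
Error: 0.000000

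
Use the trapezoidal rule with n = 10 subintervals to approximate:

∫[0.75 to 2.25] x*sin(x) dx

f(x) = x*sin(x)
a = 0.75, b = 2.25, n = 10
h = (b - a)/n = 0.150000

Trapezoidal rule: (h/2)[f(x₀) + 2f(x₁) + 2f(x₂) + ... + f(xₙ)]

x_0 = 0.7500, f(x_0) = 0.511229, coefficient = 1
x_1 = 0.9000, f(x_1) = 0.704994, coefficient = 2
x_2 = 1.0500, f(x_2) = 0.910794, coefficient = 2
x_3 = 1.2000, f(x_3) = 1.118447, coefficient = 2
x_4 = 1.3500, f(x_4) = 1.317227, coefficient = 2
x_5 = 1.5000, f(x_5) = 1.496242, coefficient = 2
x_6 = 1.6500, f(x_6) = 1.644827, coefficient = 2
x_7 = 1.8000, f(x_7) = 1.752926, coefficient = 2
x_8 = 1.9500, f(x_8) = 1.811471, coefficient = 2
x_9 = 2.1000, f(x_9) = 1.812740, coefficient = 2
x_10 = 2.2500, f(x_10) = 1.750665, coefficient = 1

I ≈ (0.150000/2) × 27.401231 = 2.055092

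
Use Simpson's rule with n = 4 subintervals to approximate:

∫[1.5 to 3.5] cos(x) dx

f(x) = cos(x)
a = 1.5, b = 3.5, n = 4
h = (b - a)/n = 0.500000

Simpson's rule: (h/3)[f(x₀) + 4f(x₁) + 2f(x₂) + ... + f(xₙ)]

x_0 = 1.5000, f(x_0) = 0.070737, coefficient = 1
x_1 = 2.0000, f(x_1) = -0.416147, coefficient = 4
x_2 = 2.5000, f(x_2) = -0.801144, coefficient = 2
x_3 = 3.0000, f(x_3) = -0.989992, coefficient = 4
x_4 = 3.5000, f(x_4) = -0.936457, coefficient = 1

I ≈ (0.500000/3) × -8.092564 = -1.348761
Exact value: -1.348278
Error: 0.000482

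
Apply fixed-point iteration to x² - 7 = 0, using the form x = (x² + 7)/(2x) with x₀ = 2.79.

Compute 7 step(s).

Equation: x² - 7 = 0
Fixed-point form: x = (x² + 7)/(2x)
x₀ = 2.79

x_1 = g(2.790000) = 2.649480
x_2 = g(2.649480) = 2.645754
x_3 = g(2.645754) = 2.645751
x_4 = g(2.645751) = 2.645751
x_5 = g(2.645751) = 2.645751
x_6 = g(2.645751) = 2.645751
x_7 = g(2.645751) = 2.645751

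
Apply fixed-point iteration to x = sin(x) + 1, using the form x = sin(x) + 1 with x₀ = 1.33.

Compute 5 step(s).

Equation: x = sin(x) + 1
Fixed-point form: x = sin(x) + 1
x₀ = 1.33

x_1 = g(1.330000) = 1.971148
x_2 = g(1.971148) = 1.920924
x_3 = g(1.920924) = 1.939329
x_4 = g(1.939329) = 1.932857
x_5 = g(1.932857) = 1.935169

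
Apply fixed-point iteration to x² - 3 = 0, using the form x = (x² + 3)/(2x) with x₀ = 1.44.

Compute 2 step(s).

Equation: x² - 3 = 0
Fixed-point form: x = (x² + 3)/(2x)
x₀ = 1.44

x_1 = g(1.440000) = 1.761667
x_2 = g(1.761667) = 1.732300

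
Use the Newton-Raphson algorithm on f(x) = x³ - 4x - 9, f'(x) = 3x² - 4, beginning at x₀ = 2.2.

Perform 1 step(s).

f(x) = x³ - 4x - 9
f'(x) = 3x² - 4
x₀ = 2.2

Newton-Raphson formula: x_{n+1} = x_n - f(x_n)/f'(x_n)

Iteration 1:
  f(2.200000) = -7.152000
  f'(2.200000) = 10.520000
  x_1 = 2.200000 - (-7.152000)/10.520000 = 2.879848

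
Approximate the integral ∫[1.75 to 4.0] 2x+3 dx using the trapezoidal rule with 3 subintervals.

f(x) = 2x+3
a = 1.75, b = 4.0, n = 3
h = (b - a)/n = 0.750000

Trapezoidal rule: (h/2)[f(x₀) + 2f(x₁) + 2f(x₂) + ... + f(xₙ)]

x_0 = 1.7500, f(x_0) = 6.500000, coefficient = 1
x_1 = 2.5000, f(x_1) = 8.000000, coefficient = 2
x_2 = 3.2500, f(x_2) = 9.500000, coefficient = 2
x_3 = 4.0000, f(x_3) = 11.000000, coefficient = 1

I ≈ (0.750000/2) × 52.500000 = 19.687500
Exact value: 19.687500
Error: 0.000000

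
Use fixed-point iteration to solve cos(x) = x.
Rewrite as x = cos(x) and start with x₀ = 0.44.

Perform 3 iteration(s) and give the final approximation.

Equation: cos(x) = x
Fixed-point form: x = cos(x)
x₀ = 0.44

x_1 = g(0.440000) = 0.904752
x_2 = g(0.904752) = 0.617881
x_3 = g(0.617881) = 0.815108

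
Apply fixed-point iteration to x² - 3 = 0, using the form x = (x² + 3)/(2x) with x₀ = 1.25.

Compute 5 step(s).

Equation: x² - 3 = 0
Fixed-point form: x = (x² + 3)/(2x)
x₀ = 1.25

x_1 = g(1.250000) = 1.825000
x_2 = g(1.825000) = 1.734418
x_3 = g(1.734418) = 1.732052
x_4 = g(1.732052) = 1.732051
x_5 = g(1.732051) = 1.732051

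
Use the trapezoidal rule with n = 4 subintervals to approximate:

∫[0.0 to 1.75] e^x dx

f(x) = e^x
a = 0.0, b = 1.75, n = 4
h = (b - a)/n = 0.437500

Trapezoidal rule: (h/2)[f(x₀) + 2f(x₁) + 2f(x₂) + ... + f(xₙ)]

x_0 = 0.0000, f(x_0) = 1.000000, coefficient = 1
x_1 = 0.4375, f(x_1) = 1.548830, coefficient = 2
x_2 = 0.8750, f(x_2) = 2.398875, coefficient = 2
x_3 = 1.3125, f(x_3) = 3.715451, coefficient = 2
x_4 = 1.7500, f(x_4) = 5.754603, coefficient = 1

I ≈ (0.437500/2) × 22.080915 = 4.830200
Exact value: 4.754603
Error: 0.075598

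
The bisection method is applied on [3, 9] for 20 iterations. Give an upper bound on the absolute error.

Bisection error bound: |error| ≤ (b-a)/2^n
|error| ≤ (9 - 3)/2^20 = 6/2^20
|error| ≤ 0.0000057220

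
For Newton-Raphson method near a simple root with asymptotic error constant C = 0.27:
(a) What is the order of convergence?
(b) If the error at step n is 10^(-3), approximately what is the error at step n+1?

(a) Newton-Raphson has quadratic (order 2) convergence near simple roots.
    This means |e_{n+1}| ≈ C|e_n|².

(b) With |e_n| = 10^(-3) and C = 0.27:
    |e_{n+1}| ≈ 0.27 × (10^(-3))² = 0.27 × 10^(-6)

(a) 2 (quadratic); (b) |e_{n+1}| ≈ 2.700e-07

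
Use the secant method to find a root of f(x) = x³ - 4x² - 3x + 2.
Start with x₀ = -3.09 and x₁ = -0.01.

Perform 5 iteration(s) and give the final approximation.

f(x) = x³ - 4x² - 3x + 2
x₀ = -3.09, x₁ = -0.01

Secant formula: x_{n+1} = x_n - f(x_n)(x_n - x_{n-1})/(f(x_n) - f(x_{n-1}))

Iteration 1:
  f(-3.090000) = -56.426029
  f(-0.010000) = 2.029599
  x_2 = -0.010000 - 2.029599×(-0.010000 - (-3.090000))/(2.029599 - (-56.426029))
       = -0.116939
Iteration 2:
  f(-0.010000) = 2.029599
  f(-0.116939) = 2.294518
  x_3 = -0.116939 - 2.294518×(-0.116939 - (-0.010000))/(2.294518 - 2.029599)
       = 0.809278
Iteration 3:
  f(-0.116939) = 2.294518
  f(0.809278) = -2.517538
  x_4 = 0.809278 - (-2.517538)×(0.809278 - (-0.116939))/(-2.517538 - 2.294518)
       = 0.324707
Iteration 4:
  f(0.809278) = -2.517538
  f(0.324707) = 0.638378
  x_5 = 0.324707 - 0.638378×(0.324707 - 0.809278)/(0.638378 - (-2.517538))
       = 0.422726
Iteration 5:
  f(0.324707) = 0.638378
  f(0.422726) = 0.092575
  x_6 = 0.422726 - 0.092575×(0.422726 - 0.324707)/(0.092575 - 0.638378)
       = 0.439351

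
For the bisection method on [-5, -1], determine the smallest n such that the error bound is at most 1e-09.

We need (b-a)/2^n ≤ 1e-09
(-1 - (-5))/2^n ≤ 1e-09
4/2^n ≤ 1e-09
2^n ≥ 4000000000
n ≥ log₂(4000000000) = 31.90
n ≥ 32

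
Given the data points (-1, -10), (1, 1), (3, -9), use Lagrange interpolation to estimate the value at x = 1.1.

Lagrange interpolation formula:
P(x) = Σ yᵢ × Lᵢ(x)
where Lᵢ(x) = Π_{j≠i} (x - xⱼ)/(xᵢ - xⱼ)

L_0(1.1) = (1.1 - 1)/(-1 - 1) × (1.1 - 3)/(-1 - 3) = -0.023750
L_1(1.1) = (1.1 - (-1))/(1 - (-1)) × (1.1 - 3)/(1 - 3) = 0.997500
L_2(1.1) = (1.1 - (-1))/(3 - (-1)) × (1.1 - 1)/(3 - 1) = 0.026250

P(1.1) = (-10)×L_0(1.1) + 1×L_1(1.1) + (-9)×L_2(1.1)
P(1.1) = 0.998750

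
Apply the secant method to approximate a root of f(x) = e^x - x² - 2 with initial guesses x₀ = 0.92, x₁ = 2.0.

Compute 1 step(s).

f(x) = e^x - x² - 2
x₀ = 0.92, x₁ = 2.0

Secant formula: x_{n+1} = x_n - f(x_n)(x_n - x_{n-1})/(f(x_n) - f(x_{n-1}))

Iteration 1:
  f(0.920000) = -0.337110
  f(2.000000) = 1.389056
  x_2 = 2.000000 - 1.389056×(2.000000 - 0.920000)/(1.389056 - (-0.337110))
       = 1.130917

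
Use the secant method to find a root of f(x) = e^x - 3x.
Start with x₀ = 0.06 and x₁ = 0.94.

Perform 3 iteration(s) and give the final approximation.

f(x) = e^x - 3x
x₀ = 0.06, x₁ = 0.94

Secant formula: x_{n+1} = x_n - f(x_n)(x_n - x_{n-1})/(f(x_n) - f(x_{n-1}))

Iteration 1:
  f(0.060000) = 0.881837
  f(0.940000) = -0.260019
  x_2 = 0.940000 - (-0.260019)×(0.940000 - 0.060000)/(-0.260019 - 0.881837)
       = 0.739610
Iteration 2:
  f(0.940000) = -0.260019
  f(0.739610) = -0.123712
  x_3 = 0.739610 - (-0.123712)×(0.739610 - 0.940000)/(-0.123712 - (-0.260019))
       = 0.557737
Iteration 3:
  f(0.739610) = -0.123712
  f(0.557737) = 0.073505
  x_4 = 0.557737 - 0.073505×(0.557737 - 0.739610)/(0.073505 - (-0.123712))
       = 0.625523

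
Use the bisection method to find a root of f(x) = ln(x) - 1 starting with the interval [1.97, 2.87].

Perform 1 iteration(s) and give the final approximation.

f(x) = ln(x) - 1
Initial interval: [1.97, 2.87]

Iteration 1:
  c_1 = (1.970000 + 2.870000)/2 = 2.420000
  f(c_1) = f(2.420000) = -0.116232
  f(a) × f(c) ≥ 0, new interval: [2.420000, 2.870000]

After 1 iteration(s), the approximation is c_1 = 2.420000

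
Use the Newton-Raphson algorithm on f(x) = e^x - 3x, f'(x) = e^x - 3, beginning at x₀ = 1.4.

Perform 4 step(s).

f(x) = e^x - 3x
f'(x) = e^x - 3
x₀ = 1.4

Newton-Raphson formula: x_{n+1} = x_n - f(x_n)/f'(x_n)

Iteration 1:
  f(1.400000) = -0.144800
  f'(1.400000) = 1.055200
  x_1 = 1.400000 - (-0.144800)/1.055200 = 1.537225
Iteration 2:
  f(1.537225) = 0.039989
  f'(1.537225) = 1.651665
  x_2 = 1.537225 - 0.039989/1.651665 = 1.513014
Iteration 3:
  f(1.513014) = 0.001352
  f'(1.513014) = 1.540394
  x_3 = 1.513014 - 0.001352/1.540394 = 1.512136
Iteration 4:
  f(1.512136) = 0.000002
  f'(1.512136) = 1.536409
  x_4 = 1.512136 - 0.000002/1.536409 = 1.512135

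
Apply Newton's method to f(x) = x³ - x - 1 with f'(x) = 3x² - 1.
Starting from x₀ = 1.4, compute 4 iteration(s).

f(x) = x³ - x - 1
f'(x) = 3x² - 1
x₀ = 1.4

Newton-Raphson formula: x_{n+1} = x_n - f(x_n)/f'(x_n)

Iteration 1:
  f(1.400000) = 0.344000
  f'(1.400000) = 4.880000
  x_1 = 1.400000 - 0.344000/4.880000 = 1.329508
Iteration 2:
  f(1.329508) = 0.020520
  f'(1.329508) = 4.302776
  x_2 = 1.329508 - 0.020520/4.302776 = 1.324739
Iteration 3:
  f(1.324739) = 0.000091
  f'(1.324739) = 4.264802
  x_3 = 1.324739 - 0.000091/4.264802 = 1.324718
Iteration 4:
  f(1.324718) = 0.000000
  f'(1.324718) = 4.264633
  x_4 = 1.324718 - 0.000000/4.264633 = 1.324718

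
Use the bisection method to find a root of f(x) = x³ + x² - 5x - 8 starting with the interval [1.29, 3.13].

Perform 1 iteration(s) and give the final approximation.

f(x) = x³ + x² - 5x - 8
Initial interval: [1.29, 3.13]

Iteration 1:
  c_1 = (1.290000 + 3.130000)/2 = 2.210000
  f(c_1) = f(2.210000) = -3.372039
  f(a) × f(c) ≥ 0, new interval: [2.210000, 3.130000]

After 1 iteration(s), the approximation is c_1 = 2.210000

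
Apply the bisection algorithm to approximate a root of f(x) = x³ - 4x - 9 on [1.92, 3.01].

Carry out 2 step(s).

f(x) = x³ - 4x - 9
Initial interval: [1.92, 3.01]

Iteration 1:
  c_1 = (1.920000 + 3.010000)/2 = 2.465000
  f(c_1) = f(2.465000) = -3.882105
  f(a) × f(c) ≥ 0, new interval: [2.465000, 3.010000]
Iteration 2:
  c_2 = (2.465000 + 3.010000)/2 = 2.737500
  f(c_2) = f(2.737500) = 0.564568
  f(a) × f(c) < 0, new interval: [2.465000, 2.737500]

After 2 iteration(s), the approximation is c_2 = 2.737500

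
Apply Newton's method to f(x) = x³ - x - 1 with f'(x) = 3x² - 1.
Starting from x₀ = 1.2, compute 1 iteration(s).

f(x) = x³ - x - 1
f'(x) = 3x² - 1
x₀ = 1.2

Newton-Raphson formula: x_{n+1} = x_n - f(x_n)/f'(x_n)

Iteration 1:
  f(1.200000) = -0.472000
  f'(1.200000) = 3.320000
  x_1 = 1.200000 - (-0.472000)/3.320000 = 1.342169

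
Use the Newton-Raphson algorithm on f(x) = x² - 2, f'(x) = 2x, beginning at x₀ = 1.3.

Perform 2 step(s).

f(x) = x² - 2
f'(x) = 2x
x₀ = 1.3

Newton-Raphson formula: x_{n+1} = x_n - f(x_n)/f'(x_n)

Iteration 1:
  f(1.300000) = -0.310000
  f'(1.300000) = 2.600000
  x_1 = 1.300000 - (-0.310000)/2.600000 = 1.419231
Iteration 2:
  f(1.419231) = 0.014216
  f'(1.419231) = 2.838462
  x_2 = 1.419231 - 0.014216/2.838462 = 1.414222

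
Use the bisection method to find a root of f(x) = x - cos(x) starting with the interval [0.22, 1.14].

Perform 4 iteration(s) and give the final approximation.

f(x) = x - cos(x)
Initial interval: [0.22, 1.14]

Iteration 1:
  c_1 = (0.220000 + 1.140000)/2 = 0.680000
  f(c_1) = f(0.680000) = -0.097573
  f(a) × f(c) ≥ 0, new interval: [0.680000, 1.140000]
Iteration 2:
  c_2 = (0.680000 + 1.140000)/2 = 0.910000
  f(c_2) = f(0.910000) = 0.296254
  f(a) × f(c) < 0, new interval: [0.680000, 0.910000]
Iteration 3:
  c_3 = (0.680000 + 0.910000)/2 = 0.795000
  f(c_3) = f(0.795000) = 0.094715
  f(a) × f(c) < 0, new interval: [0.680000, 0.795000]
Iteration 4:
  c_4 = (0.680000 + 0.795000)/2 = 0.737500
  f(c_4) = f(0.737500) = -0.002652
  f(a) × f(c) ≥ 0, new interval: [0.737500, 0.795000]

After 4 iteration(s), the approximation is c_4 = 0.737500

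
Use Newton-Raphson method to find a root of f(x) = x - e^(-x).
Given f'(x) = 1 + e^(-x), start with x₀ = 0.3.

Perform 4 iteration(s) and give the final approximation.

f(x) = x - e^(-x)
f'(x) = 1 + e^(-x)
x₀ = 0.3

Newton-Raphson formula: x_{n+1} = x_n - f(x_n)/f'(x_n)

Iteration 1:
  f(0.300000) = -0.440818
  f'(0.300000) = 1.740818
  x_1 = 0.300000 - (-0.440818)/1.740818 = 0.553225
Iteration 2:
  f(0.553225) = -0.021868
  f'(0.553225) = 1.575092
  x_2 = 0.553225 - (-0.021868)/1.575092 = 0.567108
Iteration 3:
  f(0.567108) = -0.000055
  f'(0.567108) = 1.567163
  x_3 = 0.567108 - (-0.000055)/1.567163 = 0.567143
Iteration 4:
  f(0.567143) = 0.000000
  f'(0.567143) = 1.567143
  x_4 = 0.567143 - 0.000000/1.567143 = 0.567143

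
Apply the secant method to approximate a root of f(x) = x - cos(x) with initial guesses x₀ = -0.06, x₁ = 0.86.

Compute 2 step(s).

f(x) = x - cos(x)
x₀ = -0.06, x₁ = 0.86

Secant formula: x_{n+1} = x_n - f(x_n)(x_n - x_{n-1})/(f(x_n) - f(x_{n-1}))

Iteration 1:
  f(-0.060000) = -1.058201
  f(0.860000) = 0.207563
  x_2 = 0.860000 - 0.207563×(0.860000 - (-0.060000))/(0.207563 - (-1.058201))
       = 0.709136
Iteration 2:
  f(0.860000) = 0.207563
  f(0.709136) = -0.049788
  x_3 = 0.709136 - (-0.049788)×(0.709136 - 0.860000)/(-0.049788 - 0.207563)
       = 0.738323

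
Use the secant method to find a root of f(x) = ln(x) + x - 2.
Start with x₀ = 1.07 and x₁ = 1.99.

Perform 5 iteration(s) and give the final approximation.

f(x) = ln(x) + x - 2
x₀ = 1.07, x₁ = 1.99

Secant formula: x_{n+1} = x_n - f(x_n)(x_n - x_{n-1})/(f(x_n) - f(x_{n-1}))

Iteration 1:
  f(1.070000) = -0.862341
  f(1.990000) = 0.678135
  x_2 = 1.990000 - 0.678135×(1.990000 - 1.070000)/(0.678135 - (-0.862341))
       = 1.585006
Iteration 2:
  f(1.990000) = 0.678135
  f(1.585006) = 0.045594
  x_3 = 1.585006 - 0.045594×(1.585006 - 1.990000)/(0.045594 - 0.678135)
       = 1.555814
Iteration 3:
  f(1.585006) = 0.045594
  f(1.555814) = -0.002188
  x_4 = 1.555814 - (-0.002188)×(1.555814 - 1.585006)/(-0.002188 - 0.045594)
       = 1.557150
Iteration 4:
  f(1.555814) = -0.002188
  f(1.557150) = 0.000008
  x_5 = 1.557150 - 0.000008×(1.557150 - 1.555814)/(0.000008 - (-0.002188))
       = 1.557146
Iteration 5:
  f(1.557150) = 0.000008
  f(1.557146) = 0.000000
  x_6 = 1.557146 - 0.000000×(1.557146 - 1.557150)/(0.000000 - 0.000008)
       = 1.557146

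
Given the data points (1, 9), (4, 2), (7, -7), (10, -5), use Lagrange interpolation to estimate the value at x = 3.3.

Lagrange interpolation formula:
P(x) = Σ yᵢ × Lᵢ(x)
where Lᵢ(x) = Π_{j≠i} (x - xⱼ)/(xᵢ - xⱼ)

L_0(3.3) = (3.3 - 4)/(1 - 4) × (3.3 - 7)/(1 - 7) × (3.3 - 10)/(1 - 10) = 0.107117
L_1(3.3) = (3.3 - 1)/(4 - 1) × (3.3 - 7)/(4 - 7) × (3.3 - 10)/(4 - 10) = 1.055870
L_2(3.3) = (3.3 - 1)/(7 - 1) × (3.3 - 4)/(7 - 4) × (3.3 - 10)/(7 - 10) = -0.199759
L_3(3.3) = (3.3 - 1)/(10 - 1) × (3.3 - 4)/(10 - 4) × (3.3 - 7)/(10 - 7) = 0.036772

P(3.3) = 9×L_0(3.3) + 2×L_1(3.3) + (-7)×L_2(3.3) + (-5)×L_3(3.3)
P(3.3) = 4.290253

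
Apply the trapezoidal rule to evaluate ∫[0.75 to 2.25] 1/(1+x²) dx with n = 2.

f(x) = 1/(1+x²)
a = 0.75, b = 2.25, n = 2
h = (b - a)/n = 0.750000

Trapezoidal rule: (h/2)[f(x₀) + 2f(x₁) + 2f(x₂) + ... + f(xₙ)]

x_0 = 0.7500, f(x_0) = 0.640000, coefficient = 1
x_1 = 1.5000, f(x_1) = 0.307692, coefficient = 2
x_2 = 2.2500, f(x_2) = 0.164948, coefficient = 1

I ≈ (0.750000/2) × 1.420333 = 0.532625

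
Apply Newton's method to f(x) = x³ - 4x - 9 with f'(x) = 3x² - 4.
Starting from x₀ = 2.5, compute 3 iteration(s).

f(x) = x³ - 4x - 9
f'(x) = 3x² - 4
x₀ = 2.5

Newton-Raphson formula: x_{n+1} = x_n - f(x_n)/f'(x_n)

Iteration 1:
  f(2.500000) = -3.375000
  f'(2.500000) = 14.750000
  x_1 = 2.500000 - (-3.375000)/14.750000 = 2.728814
Iteration 2:
  f(2.728814) = 0.404647
  f'(2.728814) = 18.339270
  x_2 = 2.728814 - 0.404647/18.339270 = 2.706749
Iteration 3:
  f(2.706749) = 0.003975
  f'(2.706749) = 17.979471
  x_3 = 2.706749 - 0.003975/17.979471 = 2.706528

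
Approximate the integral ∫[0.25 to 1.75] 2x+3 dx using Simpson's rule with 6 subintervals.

f(x) = 2x+3
a = 0.25, b = 1.75, n = 6
h = (b - a)/n = 0.250000

Simpson's rule: (h/3)[f(x₀) + 4f(x₁) + 2f(x₂) + ... + f(xₙ)]

x_0 = 0.2500, f(x_0) = 3.500000, coefficient = 1
x_1 = 0.5000, f(x_1) = 4.000000, coefficient = 4
x_2 = 0.7500, f(x_2) = 4.500000, coefficient = 2
x_3 = 1.0000, f(x_3) = 5.000000, coefficient = 4
x_4 = 1.2500, f(x_4) = 5.500000, coefficient = 2
x_5 = 1.5000, f(x_5) = 6.000000, coefficient = 4
x_6 = 1.7500, f(x_6) = 6.500000, coefficient = 1

I ≈ (0.250000/3) × 90.000000 = 7.500000
Exact value: 7.500000
Error: 0.000000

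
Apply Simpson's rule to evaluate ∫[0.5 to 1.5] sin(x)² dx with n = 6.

f(x) = sin(x)²
a = 0.5, b = 1.5, n = 6
h = (b - a)/n = 0.166667

Simpson's rule: (h/3)[f(x₀) + 4f(x₁) + 2f(x₂) + ... + f(xₙ)]

x_0 = 0.5000, f(x_0) = 0.229849, coefficient = 1
x_1 = 0.6667, f(x_1) = 0.382381, coefficient = 4
x_2 = 0.8333, f(x_2) = 0.547862, coefficient = 2
x_3 = 1.0000, f(x_3) = 0.708073, coefficient = 4
x_4 = 1.1667, f(x_4) = 0.845379, coefficient = 2
x_5 = 1.3333, f(x_5) = 0.944663, coefficient = 4
x_6 = 1.5000, f(x_6) = 0.994996, coefficient = 1

I ≈ (0.166667/3) × 12.151798 = 0.675100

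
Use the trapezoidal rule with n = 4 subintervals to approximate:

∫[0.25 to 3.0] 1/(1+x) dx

f(x) = 1/(1+x)
a = 0.25, b = 3.0, n = 4
h = (b - a)/n = 0.687500

Trapezoidal rule: (h/2)[f(x₀) + 2f(x₁) + 2f(x₂) + ... + f(xₙ)]

x_0 = 0.2500, f(x_0) = 0.800000, coefficient = 1
x_1 = 0.9375, f(x_1) = 0.516129, coefficient = 2
x_2 = 1.6250, f(x_2) = 0.380952, coefficient = 2
x_3 = 2.3125, f(x_3) = 0.301887, coefficient = 2
x_4 = 3.0000, f(x_4) = 0.250000, coefficient = 1

I ≈ (0.687500/2) × 3.447936 = 1.185228
Exact value: 1.163151
Error: 0.022077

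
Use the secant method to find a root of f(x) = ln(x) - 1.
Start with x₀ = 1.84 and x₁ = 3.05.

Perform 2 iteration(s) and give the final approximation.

f(x) = ln(x) - 1
x₀ = 1.84, x₁ = 3.05

Secant formula: x_{n+1} = x_n - f(x_n)(x_n - x_{n-1})/(f(x_n) - f(x_{n-1}))

Iteration 1:
  f(1.840000) = -0.390234
  f(3.050000) = 0.115142
  x_2 = 3.050000 - 0.115142×(3.050000 - 1.840000)/(0.115142 - (-0.390234))
       = 2.774321
Iteration 2:
  f(3.050000) = 0.115142
  f(2.774321) = 0.020406
  x_3 = 2.774321 - 0.020406×(2.774321 - 3.050000)/(0.020406 - 0.115142)
       = 2.714940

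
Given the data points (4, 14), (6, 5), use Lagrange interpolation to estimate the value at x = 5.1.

Lagrange interpolation formula:
P(x) = Σ yᵢ × Lᵢ(x)
where Lᵢ(x) = Π_{j≠i} (x - xⱼ)/(xᵢ - xⱼ)

L_0(5.1) = (5.1 - 6)/(4 - 6) = 0.450000
L_1(5.1) = (5.1 - 4)/(6 - 4) = 0.550000

P(5.1) = 14×L_0(5.1) + 5×L_1(5.1)
P(5.1) = 9.050000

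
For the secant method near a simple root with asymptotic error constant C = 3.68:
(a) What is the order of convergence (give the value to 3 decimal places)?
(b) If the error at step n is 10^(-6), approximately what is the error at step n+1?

(a) Secant method has superlinear convergence with order φ = (1+√5)/2 ≈ 1.618.
    This means |e_{n+1}| ≈ C|e_n|^1.618.

(b) With |e_n| = 10^(-6) and C = 3.68:
    |e_{n+1}| ≈ 3.68 × (10^(-6))^1.618 = 3.68 × 10^(-9.71)

(a) ≈ 1.618 (golden ratio); (b) |e_{n+1}| ≈ 7.205e-10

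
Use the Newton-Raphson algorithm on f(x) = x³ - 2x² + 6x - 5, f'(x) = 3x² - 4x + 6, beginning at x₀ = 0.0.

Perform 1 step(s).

f(x) = x³ - 2x² + 6x - 5
f'(x) = 3x² - 4x + 6
x₀ = 0.0

Newton-Raphson formula: x_{n+1} = x_n - f(x_n)/f'(x_n)

Iteration 1:
  f(0.000000) = -5.000000
  f'(0.000000) = 6.000000
  x_1 = 0.000000 - (-5.000000)/6.000000 = 0.833333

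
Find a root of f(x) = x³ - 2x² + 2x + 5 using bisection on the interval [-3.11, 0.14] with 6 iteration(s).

f(x) = x³ - 2x² + 2x + 5
Initial interval: [-3.11, 0.14]

Iteration 1:
  c_1 = (-3.110000 + 0.140000)/2 = -1.485000
  f(c_1) = f(-1.485000) = -5.655209
  f(a) × f(c) ≥ 0, new interval: [-1.485000, 0.140000]
Iteration 2:
  c_2 = (-1.485000 + 0.140000)/2 = -0.672500
  f(c_2) = f(-0.672500) = 2.446345
  f(a) × f(c) < 0, new interval: [-1.485000, -0.672500]
Iteration 3:
  c_3 = (-1.485000 + (-0.672500))/2 = -1.078750
  f(c_3) = f(-1.078750) = -0.740246
  f(a) × f(c) ≥ 0, new interval: [-1.078750, -0.672500]
Iteration 4:
  c_4 = (-1.078750 + (-0.672500))/2 = -0.875625
  f(c_4) = f(-0.875625) = 1.043953
  f(a) × f(c) < 0, new interval: [-1.078750, -0.875625]
Iteration 5:
  c_5 = (-1.078750 + (-0.875625))/2 = -0.977187
  f(c_5) = f(-0.977187) = 0.202722
  f(a) × f(c) < 0, new interval: [-1.078750, -0.977187]
Iteration 6:
  c_6 = (-1.078750 + (-0.977187))/2 = -1.027969
  f(c_6) = f(-1.027969) = -0.255652
  f(a) × f(c) ≥ 0, new interval: [-1.027969, -0.977187]

After 6 iteration(s), the approximation is c_6 = -1.027969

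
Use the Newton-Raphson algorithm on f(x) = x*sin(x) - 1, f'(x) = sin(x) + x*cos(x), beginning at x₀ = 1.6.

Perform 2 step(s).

f(x) = x*sin(x) - 1
f'(x) = sin(x) + x*cos(x)
x₀ = 1.6

Newton-Raphson formula: x_{n+1} = x_n - f(x_n)/f'(x_n)

Iteration 1:
  f(1.600000) = 0.599318
  f'(1.600000) = 0.952854
  x_1 = 1.600000 - 0.599318/0.952854 = 0.971029
Iteration 2:
  f(0.971029) = -0.198448
  f'(0.971029) = 1.373565
  x_2 = 0.971029 - (-0.198448)/1.373565 = 1.115505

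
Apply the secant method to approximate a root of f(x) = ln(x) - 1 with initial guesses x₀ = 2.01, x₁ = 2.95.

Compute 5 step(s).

f(x) = ln(x) - 1
x₀ = 2.01, x₁ = 2.95

Secant formula: x_{n+1} = x_n - f(x_n)(x_n - x_{n-1})/(f(x_n) - f(x_{n-1}))

Iteration 1:
  f(2.010000) = -0.301865
  f(2.950000) = 0.081805
  x_2 = 2.950000 - 0.081805×(2.950000 - 2.010000)/(0.081805 - (-0.301865))
       = 2.749576
Iteration 2:
  f(2.950000) = 0.081805
  f(2.749576) = 0.011447
  x_3 = 2.749576 - 0.011447×(2.749576 - 2.950000)/(0.011447 - 0.081805)
       = 2.716969
Iteration 3:
  f(2.749576) = 0.011447
  f(2.716969) = -0.000483
  x_4 = 2.716969 - (-0.000483)×(2.716969 - 2.749576)/(-0.000483 - 0.011447)
       = 2.718289
Iteration 4:
  f(2.716969) = -0.000483
  f(2.718289) = 0.000003
  x_5 = 2.718289 - 0.000003×(2.718289 - 2.716969)/(0.000003 - (-0.000483))
       = 2.718282
Iteration 5:
  f(2.718289) = 0.000003
  f(2.718282) = 0.000000
  x_6 = 2.718282 - 0.000000×(2.718282 - 2.718289)/(0.000000 - 0.000003)
       = 2.718282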